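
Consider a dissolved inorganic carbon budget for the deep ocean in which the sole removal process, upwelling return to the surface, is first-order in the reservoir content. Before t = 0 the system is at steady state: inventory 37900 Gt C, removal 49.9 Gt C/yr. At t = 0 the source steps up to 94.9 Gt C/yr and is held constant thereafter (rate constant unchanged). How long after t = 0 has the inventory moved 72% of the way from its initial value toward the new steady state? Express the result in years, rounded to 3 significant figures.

τ = M₀/F₀ = 37900/49.9 = 759.5 yr.
The remaining gap fraction is e^(−t/τ); 72% covered ⇒ e^(−t/τ) = 0.280.
t = −τ ln(0.280) = 759.5 × 1.273 = 966.8 yr.

967 yr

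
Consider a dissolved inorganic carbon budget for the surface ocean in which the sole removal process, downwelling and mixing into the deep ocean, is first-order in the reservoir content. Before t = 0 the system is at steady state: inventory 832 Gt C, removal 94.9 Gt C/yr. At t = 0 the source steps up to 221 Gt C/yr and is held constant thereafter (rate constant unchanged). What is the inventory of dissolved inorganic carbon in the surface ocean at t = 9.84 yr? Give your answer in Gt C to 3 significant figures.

1580 Gt C

The sink rate constant is k = F₀/M₀ = 94.9/832 = 0.1141 yr⁻¹.
Solving dM/dt = F₁ − kM with M(0) = M₀ gives M(t) = F₁/k + (M₀ − F₁/k)·e^(−kt).
F₁/k = 221/0.1141 = 1937.5 Gt C; kt = 0.1141 × 9.84 = 1.122, e^(−kt) = 0.3255.
M(9.84) = 1937.5 + (832 − 1937.5) × 0.3255 = 1937.5 − 359.9 = 1577.7 Gt C.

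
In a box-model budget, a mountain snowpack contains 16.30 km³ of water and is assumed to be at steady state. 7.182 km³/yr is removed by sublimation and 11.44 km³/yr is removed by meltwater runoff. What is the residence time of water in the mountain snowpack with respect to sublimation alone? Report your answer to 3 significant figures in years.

2.27 yr

Residence time with respect to a single sink: τ = M / F_sink.
τ = 16.30 / 7.182 = 2.270 yr.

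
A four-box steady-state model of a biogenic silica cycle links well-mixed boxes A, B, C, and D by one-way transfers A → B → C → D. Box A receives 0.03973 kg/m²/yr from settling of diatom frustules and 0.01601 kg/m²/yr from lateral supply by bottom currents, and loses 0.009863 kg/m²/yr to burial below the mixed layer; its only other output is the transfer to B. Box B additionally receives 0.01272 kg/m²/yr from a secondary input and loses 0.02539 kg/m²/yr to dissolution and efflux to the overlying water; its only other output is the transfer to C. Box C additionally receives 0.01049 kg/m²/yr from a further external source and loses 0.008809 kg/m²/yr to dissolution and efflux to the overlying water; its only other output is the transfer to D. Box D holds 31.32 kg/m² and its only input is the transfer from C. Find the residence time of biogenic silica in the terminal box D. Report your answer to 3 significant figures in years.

Box A: F(A→B) = (0.03973 + 0.01601) − 0.009863 = 0.045877 kg/m²/yr.
Box B: F(B→C) = (0.045877 + 0.01272) − 0.02539 = 0.033207 kg/m²/yr.
Box C: F(C→D) = (0.033207 + 0.01049) − 0.008809 = 0.034888 kg/m²/yr.
Box D throughput = its input = 0.034888 kg/m²/yr; τ = 31.32 / 0.034888 = 897.7 yr.

898 yr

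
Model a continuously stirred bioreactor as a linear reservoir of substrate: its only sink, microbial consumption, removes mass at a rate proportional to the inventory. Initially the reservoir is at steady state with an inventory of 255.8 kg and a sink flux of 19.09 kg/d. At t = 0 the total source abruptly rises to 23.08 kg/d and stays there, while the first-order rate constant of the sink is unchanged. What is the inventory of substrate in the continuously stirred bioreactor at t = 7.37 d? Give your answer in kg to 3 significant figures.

278 kg

The sink rate constant is k = F₀/M₀ = 19.09/255.8 = 0.07463 d⁻¹.
Solving dM/dt = F₁ − kM with M(0) = M₀ gives M(t) = F₁/k + (M₀ − F₁/k)·e^(−kt).
F₁/k = 23.08/0.07463 = 309.26 kg; kt = 0.07463 × 7.37 = 0.5500, e^(−kt) = 0.5769.
M(7.37) = 309.26 + (255.8 − 309.26) × 0.5769 = 309.26 − 30.85 = 278.42 kg.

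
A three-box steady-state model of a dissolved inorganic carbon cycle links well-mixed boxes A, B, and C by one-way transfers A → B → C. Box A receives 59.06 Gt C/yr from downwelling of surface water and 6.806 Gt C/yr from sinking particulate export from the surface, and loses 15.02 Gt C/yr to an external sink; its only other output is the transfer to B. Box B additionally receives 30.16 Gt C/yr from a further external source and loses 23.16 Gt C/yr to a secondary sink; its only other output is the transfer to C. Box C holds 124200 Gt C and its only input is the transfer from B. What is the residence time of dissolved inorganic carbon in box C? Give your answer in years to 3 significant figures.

Box A: F(A→B) = (59.06 + 6.806) − 15.02 = 50.846 Gt C/yr.
Box B: F(B→C) = (50.846 + 30.16) − 23.16 = 57.846 Gt C/yr.
Box C throughput = its input = 57.846 Gt C/yr; τ = 124200 / 57.846 = 2147 yr.

2150 yr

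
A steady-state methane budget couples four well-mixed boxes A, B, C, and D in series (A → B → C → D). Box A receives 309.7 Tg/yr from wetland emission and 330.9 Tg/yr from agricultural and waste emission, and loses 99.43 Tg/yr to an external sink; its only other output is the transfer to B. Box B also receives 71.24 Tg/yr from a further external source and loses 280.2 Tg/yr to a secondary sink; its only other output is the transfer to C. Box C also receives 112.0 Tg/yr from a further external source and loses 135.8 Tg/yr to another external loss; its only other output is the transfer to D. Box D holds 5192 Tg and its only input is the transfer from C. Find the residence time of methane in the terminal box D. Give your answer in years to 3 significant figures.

Box A: F(A→B) = (309.7 + 330.9) − 99.43 = 541.17 Tg/yr.
Box B: F(B→C) = (541.17 + 71.24) − 280.2 = 332.21 Tg/yr.
Box C: F(C→D) = (332.21 + 112.0) − 135.8 = 308.41 Tg/yr.
Box D throughput = its input = 308.41 Tg/yr; τ = 5192 / 308.41 = 16.83 yr.

16.8 yr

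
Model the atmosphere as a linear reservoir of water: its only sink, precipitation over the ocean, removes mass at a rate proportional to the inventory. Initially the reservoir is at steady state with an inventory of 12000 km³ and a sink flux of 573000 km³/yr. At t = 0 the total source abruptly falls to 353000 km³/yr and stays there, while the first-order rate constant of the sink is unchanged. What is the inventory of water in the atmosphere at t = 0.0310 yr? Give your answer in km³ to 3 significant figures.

τ = M₀/F₀ = 12000/573000 = 0.02094 yr; rate constant k = 1/τ.
New steady state M_∞ = F₁/k = F₁·τ = 353000 × 0.02094 = 7392.7 km³.
M(t) = M_∞ + (M₀ − M_∞)·e^(−t/τ); t/τ = 0.0310/0.02094 = 1.480, so e^(−t/τ) = 0.2276.
M(t) = 7392.7 + 4607 × 0.2276 = 8441.2 km³.

8440 km³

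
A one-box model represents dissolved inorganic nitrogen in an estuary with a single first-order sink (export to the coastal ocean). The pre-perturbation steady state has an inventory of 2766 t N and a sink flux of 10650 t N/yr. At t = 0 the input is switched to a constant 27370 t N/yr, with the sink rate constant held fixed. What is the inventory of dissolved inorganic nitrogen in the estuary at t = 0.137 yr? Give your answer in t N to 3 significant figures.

Residence time τ = M₀/F₀ = 0.2597 yr. The eventual steady state is M_∞ = M₀·(F₁/F₀) = 2766 × 27370/10650 = 7108.5 t N.
The anomaly ΔM(t) = M(t) − M_∞ decays as ΔM₀·e^(−t/τ) with ΔM₀ = 2766 − 7108.5 = −4342 t N.
At t = 0.137 yr, e^(−t/τ) = e^(−0.5275) = 0.5901, so ΔM = −2562 t N and M = 7108.5 − 2562 = 4546.1 t N.

4550 t N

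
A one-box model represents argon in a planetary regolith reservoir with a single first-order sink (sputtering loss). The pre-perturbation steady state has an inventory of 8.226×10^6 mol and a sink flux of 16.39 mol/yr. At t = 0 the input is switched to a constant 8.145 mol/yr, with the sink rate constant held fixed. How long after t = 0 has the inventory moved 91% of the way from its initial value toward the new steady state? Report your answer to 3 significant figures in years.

1.21×10^6 yr

τ = M₀/F₀ = 8.226×10^6/16.39 = 501900 yr.
The remaining gap fraction is e^(−t/τ); 91% covered ⇒ e^(−t/τ) = 0.0900.
t = −τ ln(0.0900) = 501900 × 2.408 = 1.209×10^6 yr.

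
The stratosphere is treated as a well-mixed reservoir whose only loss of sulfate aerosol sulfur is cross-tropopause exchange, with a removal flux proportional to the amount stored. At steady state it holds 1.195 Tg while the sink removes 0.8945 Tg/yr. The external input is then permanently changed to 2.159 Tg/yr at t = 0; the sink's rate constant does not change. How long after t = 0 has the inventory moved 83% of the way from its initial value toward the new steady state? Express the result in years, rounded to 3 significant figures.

τ = M₀/F₀ = 1.195/0.8945 = 1.336 yr.
The remaining gap fraction is e^(−t/τ); 83% covered ⇒ e^(−t/τ) = 0.170.
t = −τ ln(0.170) = 1.336 × 1.772 = 2.367 yr.

2.37 yr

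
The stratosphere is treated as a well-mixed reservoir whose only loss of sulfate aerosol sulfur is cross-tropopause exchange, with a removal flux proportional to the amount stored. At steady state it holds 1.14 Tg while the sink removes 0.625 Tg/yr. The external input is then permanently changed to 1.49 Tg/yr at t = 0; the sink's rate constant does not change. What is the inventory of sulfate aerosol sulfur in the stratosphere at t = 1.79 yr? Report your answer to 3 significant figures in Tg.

The sink rate constant is k = F₀/M₀ = 0.625/1.14 = 0.5482 yr⁻¹.
Solving dM/dt = F₁ − kM with M(0) = M₀ gives M(t) = F₁/k + (M₀ − F₁/k)·e^(−kt).
F₁/k = 1.49/0.5482 = 2.7178 Tg; kt = 0.5482 × 1.79 = 0.9814, e^(−kt) = 0.3748.
M(1.79) = 2.7178 + (1.14 − 2.7178) × 0.3748 = 2.7178 − 0.5913 = 2.1264 Tg.

2.13 Tg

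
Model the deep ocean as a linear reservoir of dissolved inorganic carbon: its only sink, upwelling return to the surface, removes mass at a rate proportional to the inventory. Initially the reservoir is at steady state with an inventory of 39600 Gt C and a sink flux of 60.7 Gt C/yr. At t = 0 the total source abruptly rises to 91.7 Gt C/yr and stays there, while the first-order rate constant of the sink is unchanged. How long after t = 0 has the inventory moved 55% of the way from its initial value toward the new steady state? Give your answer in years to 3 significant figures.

τ = M₀/F₀ = 39600/60.7 = 652.4 yr.
The remaining gap fraction is e^(−t/τ); 55% covered ⇒ e^(−t/τ) = 0.450.
t = −τ ln(0.450) = 652.4 × 0.7985 = 520.9 yr.

521 yr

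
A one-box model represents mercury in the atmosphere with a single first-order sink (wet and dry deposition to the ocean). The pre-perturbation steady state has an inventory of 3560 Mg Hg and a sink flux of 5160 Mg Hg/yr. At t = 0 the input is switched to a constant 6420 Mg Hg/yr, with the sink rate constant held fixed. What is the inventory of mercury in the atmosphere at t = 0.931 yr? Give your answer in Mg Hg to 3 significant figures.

4200 Mg Hg

Residence time τ = M₀/F₀ = 0.6899 yr. The eventual steady state is M_∞ = M₀·(F₁/F₀) = 3560 × 6420/5160 = 4429.3 Mg Hg.
The anomaly ΔM(t) = M(t) − M_∞ decays as ΔM₀·e^(−t/τ) with ΔM₀ = 3560 − 4429.3 = −869.3 Mg Hg.
At t = 0.931 yr, e^(−t/τ) = e^(−1.349) = 0.2594, so ΔM = −225.5 Mg Hg and M = 4429.3 − 225.5 = 4203.8 Mg Hg.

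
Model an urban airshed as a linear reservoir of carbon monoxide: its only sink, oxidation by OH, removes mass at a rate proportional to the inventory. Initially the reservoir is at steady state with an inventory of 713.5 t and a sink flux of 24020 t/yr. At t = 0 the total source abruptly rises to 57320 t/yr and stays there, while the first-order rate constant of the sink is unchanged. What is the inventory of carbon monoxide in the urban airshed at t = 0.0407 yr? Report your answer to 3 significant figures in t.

Residence time τ = M₀/F₀ = 0.02970 yr. The eventual steady state is M_∞ = M₀·(F₁/F₀) = 713.5 × 57320/24020 = 1702.7 t.
The anomaly ΔM(t) = M(t) − M_∞ decays as ΔM₀·e^(−t/τ) with ΔM₀ = 713.5 − 1702.7 = −989.2 t.
At t = 0.0407 yr, e^(−t/τ) = e^(−1.370) = 0.2541, so ΔM = −251.3 t and M = 1702.7 − 251.3 = 1451.3 t.

1450 t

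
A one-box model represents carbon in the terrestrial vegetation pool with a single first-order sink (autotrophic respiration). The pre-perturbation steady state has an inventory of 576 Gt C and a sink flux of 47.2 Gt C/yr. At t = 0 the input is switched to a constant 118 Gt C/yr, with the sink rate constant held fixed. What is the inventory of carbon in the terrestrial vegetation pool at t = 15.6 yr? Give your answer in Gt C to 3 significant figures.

The sink rate constant is k = F₀/M₀ = 47.2/576 = 0.08194 yr⁻¹.
Solving dM/dt = F₁ − kM with M(0) = M₀ gives M(t) = F₁/k + (M₀ − F₁/k)·e^(−kt).
F₁/k = 118/0.08194 = 1440.0 Gt C; kt = 0.08194 × 15.6 = 1.278, e^(−kt) = 0.2785.
M(15.6) = 1440.0 + (576 − 1440.0) × 0.2785 = 1440.0 − 240.6 = 1199.4 Gt C.

1200 Gt C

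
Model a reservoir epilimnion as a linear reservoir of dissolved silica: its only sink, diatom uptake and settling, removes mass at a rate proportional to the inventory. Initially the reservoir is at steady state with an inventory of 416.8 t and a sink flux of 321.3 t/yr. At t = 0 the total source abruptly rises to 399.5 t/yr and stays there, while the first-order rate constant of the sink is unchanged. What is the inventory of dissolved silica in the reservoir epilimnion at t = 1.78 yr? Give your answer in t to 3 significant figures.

Residence time τ = M₀/F₀ = 1.297 yr. The eventual steady state is M_∞ = M₀·(F₁/F₀) = 416.8 × 399.5/321.3 = 518.24 t.
The anomaly ΔM(t) = M(t) − M_∞ decays as ΔM₀·e^(−t/τ) with ΔM₀ = 416.8 − 518.24 = −101.4 t.
At t = 1.78 yr, e^(−t/τ) = e^(−1.372) = 0.2536, so ΔM = −25.72 t and M = 518.24 − 25.72 = 492.52 t.

493 t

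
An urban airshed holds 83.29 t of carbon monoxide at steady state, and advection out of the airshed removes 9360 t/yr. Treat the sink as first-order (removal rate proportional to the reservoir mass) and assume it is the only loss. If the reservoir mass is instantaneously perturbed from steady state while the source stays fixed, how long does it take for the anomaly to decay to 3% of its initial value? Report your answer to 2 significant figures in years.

0.031 yr

For a linear reservoir the anomaly decays as exp(−t/τ) with τ = M/F = 83.29/9360 = 0.008899 yr.
exp(−t/τ) = 0.03 ⇒ t = −τ ln(0.03) = 0.008899 × 3.507 = 0.03120 yr.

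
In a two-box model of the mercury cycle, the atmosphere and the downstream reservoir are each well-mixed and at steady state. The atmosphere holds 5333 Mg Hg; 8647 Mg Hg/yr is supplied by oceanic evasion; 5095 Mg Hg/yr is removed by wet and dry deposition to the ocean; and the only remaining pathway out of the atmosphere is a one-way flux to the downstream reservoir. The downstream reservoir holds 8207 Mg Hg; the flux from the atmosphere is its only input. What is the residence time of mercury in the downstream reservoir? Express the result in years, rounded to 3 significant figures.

2.31 yr

Balance the atmosphere: ΣF_in = 8647.0 Mg Hg/yr.
Flux to the downstream reservoir = ΣF_in − (5095) = 3552.0 Mg Hg/yr.
At steady state the output of the downstream reservoir equals its input, 3552.0 Mg Hg/yr.
τ = M / F = 8207 / 3552.0 = 2.311 yr.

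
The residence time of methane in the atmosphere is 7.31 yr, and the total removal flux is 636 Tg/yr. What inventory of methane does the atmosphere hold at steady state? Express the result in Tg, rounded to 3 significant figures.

τ = M/F ⇒ M = τ × F = 7.31 × 636 = 4649 Tg.

4650 Tg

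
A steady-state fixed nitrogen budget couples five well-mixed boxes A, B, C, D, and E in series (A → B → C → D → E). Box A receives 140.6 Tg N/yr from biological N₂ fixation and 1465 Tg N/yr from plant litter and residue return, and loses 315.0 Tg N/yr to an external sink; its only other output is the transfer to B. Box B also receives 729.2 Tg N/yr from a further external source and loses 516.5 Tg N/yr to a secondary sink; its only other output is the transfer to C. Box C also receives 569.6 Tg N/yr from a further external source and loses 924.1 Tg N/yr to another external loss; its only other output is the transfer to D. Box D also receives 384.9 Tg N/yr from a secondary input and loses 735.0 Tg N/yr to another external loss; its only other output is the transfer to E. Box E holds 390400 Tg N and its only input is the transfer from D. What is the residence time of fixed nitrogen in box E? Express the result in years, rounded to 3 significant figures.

Box A: F(A→B) = (140.6 + 1465) − 315.0 = 1290.6 Tg N/yr.
Box B: F(B→C) = (1290.6 + 729.2) − 516.5 = 1503.3 Tg N/yr.
Box C: F(C→D) = (1503.3 + 569.6) − 924.1 = 1148.8 Tg N/yr.
Box D: F(D→E) = (1148.8 + 384.9) − 735.0 = 798.70 Tg N/yr.
Box E throughput = its input = 798.70 Tg N/yr; τ = 390400 / 798.70 = 488.8 yr.

489 yr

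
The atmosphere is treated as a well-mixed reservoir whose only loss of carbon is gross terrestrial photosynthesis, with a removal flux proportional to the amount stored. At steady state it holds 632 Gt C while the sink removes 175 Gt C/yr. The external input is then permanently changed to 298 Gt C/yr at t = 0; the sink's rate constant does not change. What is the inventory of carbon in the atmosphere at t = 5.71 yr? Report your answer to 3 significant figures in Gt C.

Residence time τ = M₀/F₀ = 3.611 yr. The eventual steady state is M_∞ = M₀·(F₁/F₀) = 632 × 298/175 = 1076.2 Gt C.
The anomaly ΔM(t) = M(t) − M_∞ decays as ΔM₀·e^(−t/τ) with ΔM₀ = 632 − 1076.2 = −444.2 Gt C.
At t = 5.71 yr, e^(−t/τ) = e^(−1.581) = 0.2058, so ΔM = −91.40 Gt C and M = 1076.2 − 91.40 = 984.81 Gt C.

985 Gt C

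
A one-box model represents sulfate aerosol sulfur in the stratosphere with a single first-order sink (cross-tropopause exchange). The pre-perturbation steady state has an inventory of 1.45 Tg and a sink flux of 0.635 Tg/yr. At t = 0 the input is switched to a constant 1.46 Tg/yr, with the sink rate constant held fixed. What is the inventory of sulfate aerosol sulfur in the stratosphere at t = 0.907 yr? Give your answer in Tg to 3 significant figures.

Residence time τ = M₀/F₀ = 2.283 yr. The eventual steady state is M_∞ = M₀·(F₁/F₀) = 1.45 × 1.46/0.635 = 3.3339 Tg.
The anomaly ΔM(t) = M(t) − M_∞ decays as ΔM₀·e^(−t/τ) with ΔM₀ = 1.45 − 3.3339 = −1.884 Tg.
At t = 0.907 yr, e^(−t/τ) = e^(−0.3972) = 0.6722, so ΔM = −1.266 Tg and M = 3.3339 − 1.266 = 2.0675 Tg.

2.07 Tg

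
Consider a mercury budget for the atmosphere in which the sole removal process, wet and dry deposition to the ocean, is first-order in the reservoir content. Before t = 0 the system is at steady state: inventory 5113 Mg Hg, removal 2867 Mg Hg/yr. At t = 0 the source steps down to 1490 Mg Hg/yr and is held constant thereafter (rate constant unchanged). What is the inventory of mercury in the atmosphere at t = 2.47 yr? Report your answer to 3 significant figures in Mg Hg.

3270 Mg Hg

τ = M₀/F₀ = 5113/2867 = 1.783 yr; rate constant k = 1/τ.
New steady state M_∞ = F₁/k = F₁·τ = 1490 × 1.783 = 2657.3 Mg Hg.
M(t) = M_∞ + (M₀ − M_∞)·e^(−t/τ); t/τ = 2.47/1.783 = 1.385, so e^(−t/τ) = 0.2503.
M(t) = 2657.3 + 2456 × 0.2503 = 3272.0 Mg Hg.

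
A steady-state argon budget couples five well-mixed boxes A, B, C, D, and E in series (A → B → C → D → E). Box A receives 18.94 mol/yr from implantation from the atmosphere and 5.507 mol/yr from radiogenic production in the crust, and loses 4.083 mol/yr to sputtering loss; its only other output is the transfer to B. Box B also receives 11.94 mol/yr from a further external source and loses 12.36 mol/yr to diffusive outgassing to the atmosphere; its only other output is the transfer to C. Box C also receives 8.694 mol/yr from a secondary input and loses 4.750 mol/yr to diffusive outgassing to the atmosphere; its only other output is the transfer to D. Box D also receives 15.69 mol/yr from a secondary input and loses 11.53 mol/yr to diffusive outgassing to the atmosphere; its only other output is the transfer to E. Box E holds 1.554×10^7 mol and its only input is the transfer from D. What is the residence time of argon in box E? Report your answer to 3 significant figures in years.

554000 yr

Box A: F(A→B) = (18.94 + 5.507) − 4.083 = 20.364 mol/yr.
Box B: F(B→C) = (20.364 + 11.94) − 12.36 = 19.944 mol/yr.
Box C: F(C→D) = (19.944 + 8.694) − 4.750 = 23.888 mol/yr.
Box D: F(D→E) = (23.888 + 15.69) − 11.53 = 28.048 mol/yr.
Box E throughput = its input = 28.048 mol/yr; τ = 1.554×10^7 / 28.048 = 554100 yr.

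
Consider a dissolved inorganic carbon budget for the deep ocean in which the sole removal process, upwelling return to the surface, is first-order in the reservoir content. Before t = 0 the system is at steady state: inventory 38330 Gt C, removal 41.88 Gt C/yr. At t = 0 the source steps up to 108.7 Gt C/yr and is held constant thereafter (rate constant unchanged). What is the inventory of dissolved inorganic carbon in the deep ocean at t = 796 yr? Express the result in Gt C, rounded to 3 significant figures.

73900 Gt C

The sink rate constant is k = F₀/M₀ = 41.88/38330 = 0.001093 yr⁻¹.
Solving dM/dt = F₁ − kM with M(0) = M₀ gives M(t) = F₁/k + (M₀ − F₁/k)·e^(−kt).
F₁/k = 108.7/0.001093 = 99486 Gt C; kt = 0.001093 × 796 = 0.8697, e^(−kt) = 0.4191.
M(796) = 99486 + (38330 − 99486) × 0.4191 = 99486 − 25630 = 73857 Gt C.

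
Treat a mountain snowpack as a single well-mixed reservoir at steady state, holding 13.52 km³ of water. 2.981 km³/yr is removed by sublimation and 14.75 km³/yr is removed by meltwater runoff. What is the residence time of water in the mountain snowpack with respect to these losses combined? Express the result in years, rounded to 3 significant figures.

0.763 yr

Total removal = 2.981 + 14.75 = 17.731 km³/yr.
τ = M / ΣF_out = 13.52 / 17.731 = 0.7625 yr.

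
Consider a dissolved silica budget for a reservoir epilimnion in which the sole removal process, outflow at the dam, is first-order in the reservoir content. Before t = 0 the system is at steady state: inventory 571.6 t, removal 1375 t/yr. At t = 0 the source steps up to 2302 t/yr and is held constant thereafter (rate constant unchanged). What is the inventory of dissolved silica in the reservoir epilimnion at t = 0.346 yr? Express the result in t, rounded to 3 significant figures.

τ = M₀/F₀ = 571.6/1375 = 0.4157 yr; rate constant k = 1/τ.
New steady state M_∞ = F₁/k = F₁·τ = 2302 × 0.4157 = 956.96 t.
M(t) = M_∞ + (M₀ − M_∞)·e^(−t/τ); t/τ = 0.346/0.4157 = 0.8323, so e^(−t/τ) = 0.4350.
M(t) = 956.96 − 385.4 × 0.4350 = 789.31 t.

789 t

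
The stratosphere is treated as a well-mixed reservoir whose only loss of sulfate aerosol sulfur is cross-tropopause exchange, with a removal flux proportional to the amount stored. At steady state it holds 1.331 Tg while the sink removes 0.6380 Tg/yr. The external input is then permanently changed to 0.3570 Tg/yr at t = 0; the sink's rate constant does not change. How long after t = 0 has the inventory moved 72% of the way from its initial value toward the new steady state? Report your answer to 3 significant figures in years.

τ = M₀/F₀ = 1.331/0.6380 = 2.086 yr.
The remaining gap fraction is e^(−t/τ); 72% covered ⇒ e^(−t/τ) = 0.280.
t = −τ ln(0.280) = 2.086 × 1.273 = 2.656 yr.

2.66 yr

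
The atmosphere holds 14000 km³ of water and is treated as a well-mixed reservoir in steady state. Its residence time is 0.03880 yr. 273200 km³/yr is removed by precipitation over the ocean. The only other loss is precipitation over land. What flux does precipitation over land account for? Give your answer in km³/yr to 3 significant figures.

Total removal F = M/τ = 14000 / 0.03880 = 360800 km³/yr.
Precipitation over land = F − (273200) = 360800 − 273200 = 87620 km³/yr.

87600 km³/yr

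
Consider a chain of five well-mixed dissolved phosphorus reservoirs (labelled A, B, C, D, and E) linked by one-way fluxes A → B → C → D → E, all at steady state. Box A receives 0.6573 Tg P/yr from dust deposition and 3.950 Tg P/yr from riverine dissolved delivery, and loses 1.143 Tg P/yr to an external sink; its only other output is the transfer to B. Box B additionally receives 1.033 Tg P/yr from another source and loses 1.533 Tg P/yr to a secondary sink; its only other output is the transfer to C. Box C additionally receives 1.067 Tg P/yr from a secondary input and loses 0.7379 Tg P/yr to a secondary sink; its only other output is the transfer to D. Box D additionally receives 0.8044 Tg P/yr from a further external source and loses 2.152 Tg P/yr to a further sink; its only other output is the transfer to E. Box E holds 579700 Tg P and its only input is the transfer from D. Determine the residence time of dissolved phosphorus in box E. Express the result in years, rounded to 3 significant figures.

298000 yr

Box A: F(A→B) = (0.6573 + 3.950) − 1.143 = 3.4643 Tg P/yr.
Box B: F(B→C) = (3.4643 + 1.033) − 1.533 = 2.9643 Tg P/yr.
Box C: F(C→D) = (2.9643 + 1.067) − 0.7379 = 3.2934 Tg P/yr.
Box D: F(D→E) = (3.2934 + 0.8044) − 2.152 = 1.9458 Tg P/yr.
Box E throughput = its input = 1.9458 Tg P/yr; τ = 579700 / 1.9458 = 297900 yr.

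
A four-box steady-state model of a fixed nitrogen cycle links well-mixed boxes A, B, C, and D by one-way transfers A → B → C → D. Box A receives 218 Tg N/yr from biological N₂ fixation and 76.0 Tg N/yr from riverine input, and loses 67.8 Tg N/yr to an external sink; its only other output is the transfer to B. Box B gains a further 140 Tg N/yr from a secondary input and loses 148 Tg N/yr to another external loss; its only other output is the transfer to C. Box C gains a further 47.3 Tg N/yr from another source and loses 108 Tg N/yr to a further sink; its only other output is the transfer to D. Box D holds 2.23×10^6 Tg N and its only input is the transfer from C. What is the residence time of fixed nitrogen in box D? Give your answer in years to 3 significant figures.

Box A: F(A→B) = (218 + 76.0) − 67.8 = 226.20 Tg N/yr.
Box B: F(B→C) = (226.20 + 140) − 148 = 218.20 Tg N/yr.
Box C: F(C→D) = (218.20 + 47.3) − 108 = 157.50 Tg N/yr.
Box D throughput = its input = 157.50 Tg N/yr; τ = 2.23×10^6 / 157.50 = 14160 yr.

14200 yr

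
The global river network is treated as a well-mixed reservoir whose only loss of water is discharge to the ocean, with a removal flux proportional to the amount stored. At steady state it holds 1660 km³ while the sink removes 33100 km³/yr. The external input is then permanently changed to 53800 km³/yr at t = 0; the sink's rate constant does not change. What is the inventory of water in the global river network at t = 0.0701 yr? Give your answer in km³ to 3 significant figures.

τ = M₀/F₀ = 1660/33100 = 0.05015 yr; rate constant k = 1/τ.
New steady state M_∞ = F₁/k = F₁·τ = 53800 × 0.05015 = 2698.1 km³.
M(t) = M_∞ + (M₀ − M_∞)·e^(−t/τ); t/τ = 0.0701/0.05015 = 1.398, so e^(−t/τ) = 0.2471.
M(t) = 2698.1 − 1038 × 0.2471 = 2441.6 km³.

2440 km³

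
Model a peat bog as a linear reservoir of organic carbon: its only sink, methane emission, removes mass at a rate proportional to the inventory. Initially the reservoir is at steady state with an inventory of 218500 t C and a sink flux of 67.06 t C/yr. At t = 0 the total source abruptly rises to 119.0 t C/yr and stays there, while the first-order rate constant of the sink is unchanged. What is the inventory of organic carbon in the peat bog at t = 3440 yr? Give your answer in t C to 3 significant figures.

τ = M₀/F₀ = 218500/67.06 = 3258 yr; rate constant k = 1/τ.
New steady state M_∞ = F₁/k = F₁·τ = 119.0 × 3258 = 387730 t C.
M(t) = M_∞ + (M₀ − M_∞)·e^(−t/τ); t/τ = 3440/3258 = 1.056, so e^(−t/τ) = 0.3479.
M(t) = 387730 − 169200 × 0.3479 = 328850 t C.

329000 t C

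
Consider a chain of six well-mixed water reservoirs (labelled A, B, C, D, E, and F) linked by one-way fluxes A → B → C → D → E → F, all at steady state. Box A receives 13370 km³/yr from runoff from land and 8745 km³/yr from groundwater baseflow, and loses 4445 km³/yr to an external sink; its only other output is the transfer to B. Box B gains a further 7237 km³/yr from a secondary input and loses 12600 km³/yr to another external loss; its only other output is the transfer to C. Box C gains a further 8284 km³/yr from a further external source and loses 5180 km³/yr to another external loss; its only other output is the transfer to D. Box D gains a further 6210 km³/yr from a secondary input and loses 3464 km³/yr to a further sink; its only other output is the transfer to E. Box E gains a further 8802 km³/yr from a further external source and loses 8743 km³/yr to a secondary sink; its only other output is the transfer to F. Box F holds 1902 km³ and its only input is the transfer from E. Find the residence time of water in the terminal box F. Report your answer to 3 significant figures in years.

Box A: F(A→B) = (13370 + 8745) − 4445 = 17670 km³/yr.
Box B: F(B→C) = (17670 + 7237) − 12600 = 12307 km³/yr.
Box C: F(C→D) = (12307 + 8284) − 5180 = 15411 km³/yr.
Box D: F(D→E) = (15411 + 6210) − 3464 = 18157 km³/yr.
Box E: F(E→F) = (18157 + 8802) − 8743 = 18216 km³/yr.
Box F throughput = its input = 18216 km³/yr; τ = 1902 / 18216 = 0.1044 yr.

0.104 yr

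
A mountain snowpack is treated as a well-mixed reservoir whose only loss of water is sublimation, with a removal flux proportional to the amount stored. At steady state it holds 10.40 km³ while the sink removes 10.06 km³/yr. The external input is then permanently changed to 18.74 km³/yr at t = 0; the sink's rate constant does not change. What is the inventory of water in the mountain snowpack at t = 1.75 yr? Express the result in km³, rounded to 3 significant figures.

17.7 km³

τ = M₀/F₀ = 10.40/10.06 = 1.034 yr; rate constant k = 1/τ.
New steady state M_∞ = F₁/k = F₁·τ = 18.74 × 1.034 = 19.373 km³.
M(t) = M_∞ + (M₀ − M_∞)·e^(−t/τ); t/τ = 1.75/1.034 = 1.693, so e^(−t/τ) = 0.1840.
M(t) = 19.373 − 8.973 × 0.1840 = 17.722 km³.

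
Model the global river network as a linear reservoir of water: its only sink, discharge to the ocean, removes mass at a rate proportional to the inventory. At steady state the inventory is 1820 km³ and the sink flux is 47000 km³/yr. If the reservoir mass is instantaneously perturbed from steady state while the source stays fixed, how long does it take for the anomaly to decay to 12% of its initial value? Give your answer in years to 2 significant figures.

For a linear reservoir the anomaly decays as exp(−t/τ) with τ = M/F = 1820/47000 = 0.03872 yr.
exp(−t/τ) = 0.12 ⇒ t = −τ ln(0.12) = 0.03872 × 2.120 = 0.08210 yr.

0.082 yr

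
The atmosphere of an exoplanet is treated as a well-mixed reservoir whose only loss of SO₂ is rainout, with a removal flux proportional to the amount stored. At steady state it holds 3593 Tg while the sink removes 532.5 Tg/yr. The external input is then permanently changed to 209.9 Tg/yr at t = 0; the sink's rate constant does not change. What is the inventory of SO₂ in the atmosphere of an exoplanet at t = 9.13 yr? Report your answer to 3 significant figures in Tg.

The sink rate constant is k = F₀/M₀ = 532.5/3593 = 0.1482 yr⁻¹.
Solving dM/dt = F₁ − kM with M(0) = M₀ gives M(t) = F₁/k + (M₀ − F₁/k)·e^(−kt).
F₁/k = 209.9/0.1482 = 1416.3 Tg; kt = 0.1482 × 9.13 = 1.353, e^(−kt) = 0.2584.
M(9.13) = 1416.3 + (3593 − 1416.3) × 0.2584 = 1416.3 + 562.5 = 1978.8 Tg.

1980 Tg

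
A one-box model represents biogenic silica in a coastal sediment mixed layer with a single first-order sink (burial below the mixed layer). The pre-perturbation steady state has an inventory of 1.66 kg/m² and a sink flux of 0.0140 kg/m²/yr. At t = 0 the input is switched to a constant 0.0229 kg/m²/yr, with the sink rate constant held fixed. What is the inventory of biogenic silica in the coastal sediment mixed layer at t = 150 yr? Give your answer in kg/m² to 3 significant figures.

2.42 kg/m²

Residence time τ = M₀/F₀ = 118.6 yr. The eventual steady state is M_∞ = M₀·(F₁/F₀) = 1.66 × 0.0229/0.0140 = 2.7153 kg/m².
The anomaly ΔM(t) = M(t) − M_∞ decays as ΔM₀·e^(−t/τ) with ΔM₀ = 1.66 − 2.7153 = −1.055 kg/m².
At t = 150 yr, e^(−t/τ) = e^(−1.265) = 0.2822, so ΔM = −0.2978 kg/m² and M = 2.7153 − 0.2978 = 2.4175 kg/m².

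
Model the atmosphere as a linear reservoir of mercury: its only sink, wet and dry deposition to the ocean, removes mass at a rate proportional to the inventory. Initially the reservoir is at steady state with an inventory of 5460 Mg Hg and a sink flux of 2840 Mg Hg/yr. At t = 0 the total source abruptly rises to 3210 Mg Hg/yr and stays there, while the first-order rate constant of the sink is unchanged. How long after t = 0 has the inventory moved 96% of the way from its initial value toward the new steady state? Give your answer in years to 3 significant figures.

τ = M₀/F₀ = 5460/2840 = 1.923 yr.
The remaining gap fraction is e^(−t/τ); 96% covered ⇒ e^(−t/τ) = 0.0400.
t = −τ ln(0.0400) = 1.923 × 3.219 = 6.188 yr.

6.19 yr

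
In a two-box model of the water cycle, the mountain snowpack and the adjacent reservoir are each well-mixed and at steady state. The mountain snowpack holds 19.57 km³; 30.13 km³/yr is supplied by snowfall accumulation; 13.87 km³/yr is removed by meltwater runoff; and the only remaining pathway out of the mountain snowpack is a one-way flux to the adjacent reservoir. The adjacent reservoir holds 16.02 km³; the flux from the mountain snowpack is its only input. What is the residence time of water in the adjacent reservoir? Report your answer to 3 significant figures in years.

0.985 yr

Balance the mountain snowpack: ΣF_in = 30.130 km³/yr.
Flux to the adjacent reservoir = ΣF_in − (13.87) = 16.260 km³/yr.
At steady state the output of the adjacent reservoir equals its input, 16.260 km³/yr.
τ = M / F = 16.02 / 16.260 = 0.9852 yr.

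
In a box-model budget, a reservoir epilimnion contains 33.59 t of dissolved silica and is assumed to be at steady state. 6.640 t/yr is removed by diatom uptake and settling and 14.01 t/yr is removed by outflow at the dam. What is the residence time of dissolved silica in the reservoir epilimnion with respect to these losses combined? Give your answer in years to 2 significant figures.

Total removal = 6.640 + 14.01 = 20.650 t/yr.
τ = M / ΣF_out = 33.59 / 20.650 = 1.627 yr.

1.6 yr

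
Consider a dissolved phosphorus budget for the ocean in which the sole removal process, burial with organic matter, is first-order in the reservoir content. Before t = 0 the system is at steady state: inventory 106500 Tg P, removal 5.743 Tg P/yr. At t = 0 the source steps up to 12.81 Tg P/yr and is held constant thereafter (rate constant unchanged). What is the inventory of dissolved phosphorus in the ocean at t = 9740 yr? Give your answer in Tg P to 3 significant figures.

160000 Tg P

τ = M₀/F₀ = 106500/5.743 = 18540 yr; rate constant k = 1/τ.
New steady state M_∞ = F₁/k = F₁·τ = 12.81 × 18540 = 237550 Tg P.
M(t) = M_∞ + (M₀ − M_∞)·e^(−t/τ); t/τ = 9740/18540 = 0.5252, so e^(−t/τ) = 0.5914.
M(t) = 237550 − 131100 × 0.5914 = 160050 Tg P.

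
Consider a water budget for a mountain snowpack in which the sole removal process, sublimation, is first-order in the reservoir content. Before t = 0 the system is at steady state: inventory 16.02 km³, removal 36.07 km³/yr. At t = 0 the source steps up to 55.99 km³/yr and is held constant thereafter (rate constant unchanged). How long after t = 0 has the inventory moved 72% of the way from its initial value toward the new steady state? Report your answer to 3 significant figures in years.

0.565 yr

τ = M₀/F₀ = 16.02/36.07 = 0.4441 yr.
The remaining gap fraction is e^(−t/τ); 72% covered ⇒ e^(−t/τ) = 0.280.
t = −τ ln(0.280) = 0.4441 × 1.273 = 0.5654 yr.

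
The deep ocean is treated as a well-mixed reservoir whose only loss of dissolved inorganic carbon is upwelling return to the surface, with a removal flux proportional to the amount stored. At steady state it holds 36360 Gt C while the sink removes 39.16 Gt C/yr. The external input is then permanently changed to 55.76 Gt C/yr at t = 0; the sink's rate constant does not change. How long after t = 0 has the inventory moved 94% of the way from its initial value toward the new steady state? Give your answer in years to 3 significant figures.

2610 yr

τ = M₀/F₀ = 36360/39.16 = 928.5 yr.
The remaining gap fraction is e^(−t/τ); 94% covered ⇒ e^(−t/τ) = 0.0600.
t = −τ ln(0.0600) = 928.5 × 2.813 = 2612 yr.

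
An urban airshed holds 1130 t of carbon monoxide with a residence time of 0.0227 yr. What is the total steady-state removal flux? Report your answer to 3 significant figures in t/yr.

49800 t/yr

F = M / τ = 1130 / 0.0227 = 49780 t/yr.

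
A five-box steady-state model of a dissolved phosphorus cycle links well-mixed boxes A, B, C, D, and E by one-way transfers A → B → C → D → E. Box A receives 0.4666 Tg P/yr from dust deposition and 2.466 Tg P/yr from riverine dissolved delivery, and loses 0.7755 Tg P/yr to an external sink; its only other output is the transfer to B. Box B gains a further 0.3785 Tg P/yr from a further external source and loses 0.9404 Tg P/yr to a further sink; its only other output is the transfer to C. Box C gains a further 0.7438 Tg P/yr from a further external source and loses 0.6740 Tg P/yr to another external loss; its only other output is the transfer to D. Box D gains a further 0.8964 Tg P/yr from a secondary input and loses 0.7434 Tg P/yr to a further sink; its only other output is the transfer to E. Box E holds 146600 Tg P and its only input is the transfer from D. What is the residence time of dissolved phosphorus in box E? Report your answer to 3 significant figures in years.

80600 yr

Box A: F(A→B) = (0.4666 + 2.466) − 0.7755 = 2.1571 Tg P/yr.
Box B: F(B→C) = (2.1571 + 0.3785) − 0.9404 = 1.5952 Tg P/yr.
Box C: F(C→D) = (1.5952 + 0.7438) − 0.6740 = 1.6650 Tg P/yr.
Box D: F(D→E) = (1.6650 + 0.8964) − 0.7434 = 1.8180 Tg P/yr.
Box E throughput = its input = 1.8180 Tg P/yr; τ = 146600 / 1.8180 = 80640 yr.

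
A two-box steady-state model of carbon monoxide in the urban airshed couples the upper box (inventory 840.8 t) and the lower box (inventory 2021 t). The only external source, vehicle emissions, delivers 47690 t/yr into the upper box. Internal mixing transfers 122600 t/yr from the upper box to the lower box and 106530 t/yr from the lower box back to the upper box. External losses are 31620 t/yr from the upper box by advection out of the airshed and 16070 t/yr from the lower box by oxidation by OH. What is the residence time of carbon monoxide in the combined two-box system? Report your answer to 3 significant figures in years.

0.0600 yr

Residence time in the combined system uses the total inventory and the total *external* removal — internal exchanges between the two boxes cancel.
M_total = 840.8 + 2021 = 2861.8 t.
ΣF_external_out = 31620 + 16070 = 47690 t/yr.
τ = M_total / ΣF_ext = 2861.8 / 47690 = 0.06001 yr.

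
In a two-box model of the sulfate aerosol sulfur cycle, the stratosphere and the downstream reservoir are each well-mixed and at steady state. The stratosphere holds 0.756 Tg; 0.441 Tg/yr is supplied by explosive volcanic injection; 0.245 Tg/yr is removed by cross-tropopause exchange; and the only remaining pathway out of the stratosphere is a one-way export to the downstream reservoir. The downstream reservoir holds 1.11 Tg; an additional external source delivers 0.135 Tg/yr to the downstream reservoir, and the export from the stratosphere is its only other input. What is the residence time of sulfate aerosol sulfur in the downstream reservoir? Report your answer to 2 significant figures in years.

Balance the stratosphere: ΣF_in = 0.44100 Tg/yr.
Export to the downstream reservoir = ΣF_in − (0.245) = 0.19600 Tg/yr.
Total input to the downstream reservoir = 0.19600 + 0.135 = 0.33100 Tg/yr; at steady state this equals its total output.
τ = M / F = 1.11 / 0.33100 = 3.353 yr.

3.4 yr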